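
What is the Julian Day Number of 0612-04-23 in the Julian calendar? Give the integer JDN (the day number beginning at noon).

1944704

Equivalently 26 April 612 (proleptic Gregorian).
JDN 2299161 is 15 October 1582 CE (Gregorian); the target day is −354457 days from there, so JDN = 1944704.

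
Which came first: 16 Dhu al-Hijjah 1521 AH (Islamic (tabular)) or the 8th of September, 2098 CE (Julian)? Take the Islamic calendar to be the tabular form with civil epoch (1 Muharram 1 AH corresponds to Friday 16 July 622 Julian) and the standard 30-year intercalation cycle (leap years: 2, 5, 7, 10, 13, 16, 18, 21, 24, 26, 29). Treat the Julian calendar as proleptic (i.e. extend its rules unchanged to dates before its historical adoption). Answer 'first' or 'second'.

first

Converting both to JDN: 2487417 vs 2487603; the smaller is the first.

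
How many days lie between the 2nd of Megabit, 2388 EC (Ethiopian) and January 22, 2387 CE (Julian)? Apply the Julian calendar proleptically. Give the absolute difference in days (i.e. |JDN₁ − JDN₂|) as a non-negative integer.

3323

First date → JDN 2596254; second date → JDN 2592931.
The interval is |2596254 − 2592931| = 3323 days.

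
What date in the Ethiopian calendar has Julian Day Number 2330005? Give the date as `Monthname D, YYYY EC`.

JDN 2330005 is 27 March 1667 in the Gregorian calendar.
In the Ethiopian calendar that day is Megabit 21, 1659 EC.

Megabit 21, 1659 EC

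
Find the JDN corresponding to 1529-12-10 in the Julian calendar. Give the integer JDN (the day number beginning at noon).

Equivalently 20 December 1529 (proleptic Gregorian).
JDN 2451545 is 1 January 2000 CE (Gregorian); the target day is −171676 days from there, so JDN = 2279869.

2279869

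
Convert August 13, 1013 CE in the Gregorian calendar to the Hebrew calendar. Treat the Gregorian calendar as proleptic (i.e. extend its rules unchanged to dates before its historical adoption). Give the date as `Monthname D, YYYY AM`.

Av 28, 4773 AM

Both dates share Julian Day Number 2091275; in the Hebrew calendar that is 28 Av 4773 AM.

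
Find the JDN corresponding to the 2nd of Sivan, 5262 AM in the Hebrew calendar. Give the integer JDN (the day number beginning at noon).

Equivalently 19 May 1502 (proleptic Gregorian).
JDN 2299161 is 15 October 1582 CE (Gregorian); the target day is −29369 days from there, so JDN = 2269792.

2269792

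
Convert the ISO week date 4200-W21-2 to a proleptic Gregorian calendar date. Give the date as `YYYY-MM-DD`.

ISO week 1 of 4200 is the week containing the first Thursday of 4200.
Week 21, day 2 (Tuesday) lands on 4200-05-20.

4200-05-20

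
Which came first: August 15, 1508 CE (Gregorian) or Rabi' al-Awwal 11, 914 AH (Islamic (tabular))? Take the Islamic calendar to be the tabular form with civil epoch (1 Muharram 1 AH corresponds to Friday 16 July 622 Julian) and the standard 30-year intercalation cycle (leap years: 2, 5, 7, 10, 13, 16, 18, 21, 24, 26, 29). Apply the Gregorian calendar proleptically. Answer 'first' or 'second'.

second

Converting both to JDN: 2272072 vs 2272046; the smaller is the second.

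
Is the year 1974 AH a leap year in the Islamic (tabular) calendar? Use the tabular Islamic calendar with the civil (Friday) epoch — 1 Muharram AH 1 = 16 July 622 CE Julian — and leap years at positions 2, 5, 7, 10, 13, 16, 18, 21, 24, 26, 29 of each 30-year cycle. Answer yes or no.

yes

Year 1974 AH is year 24 of its 30-year cycle; leap positions are 2, 5, 7, 10, 13, 16, 18, 21, 24, 26, 29, so it is a leap year (355 days).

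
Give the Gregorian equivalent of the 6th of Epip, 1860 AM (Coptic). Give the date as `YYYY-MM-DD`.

2144-07-14

Julian Day Number of the source date = 2504335.
Converting JDN 2504335 to the Gregorian calendar gives 14 July 2144 CE.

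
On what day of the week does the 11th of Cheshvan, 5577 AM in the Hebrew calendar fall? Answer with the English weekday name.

Equivalently 2 November 1816 Gregorian, JDN 2384646.
2384646 ≡ 5 (mod 7); counting from Monday = 0 gives Saturday.

Saturday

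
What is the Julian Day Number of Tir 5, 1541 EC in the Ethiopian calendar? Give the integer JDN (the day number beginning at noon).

2286830

In the proleptic Gregorian calendar the same day is 10 January 1549.
JDN 2400001 is 17 November 1858 CE (Gregorian), MJD 0; the target day is −113171 days from there, so JDN = 2286830.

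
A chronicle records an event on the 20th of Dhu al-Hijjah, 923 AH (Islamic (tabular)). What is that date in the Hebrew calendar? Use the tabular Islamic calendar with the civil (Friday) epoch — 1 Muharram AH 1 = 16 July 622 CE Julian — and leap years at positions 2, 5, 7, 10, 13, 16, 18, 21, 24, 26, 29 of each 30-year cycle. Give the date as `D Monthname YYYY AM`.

20 Tevet 5278 AM

Both dates share Julian Day Number 2275510; in the Hebrew calendar that is 20 Tevet 5278 AM.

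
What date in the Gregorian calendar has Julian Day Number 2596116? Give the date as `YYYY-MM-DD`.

Counting from JDN 2299161 = 15 Oct 1582 gives an offset of 296955 days.

2395-10-28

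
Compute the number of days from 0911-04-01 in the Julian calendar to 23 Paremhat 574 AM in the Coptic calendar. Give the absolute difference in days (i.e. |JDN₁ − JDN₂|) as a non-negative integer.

19371

First date → JDN 2053891; second date → JDN 2034520.
The interval is |2053891 − 2034520| = 19371 days.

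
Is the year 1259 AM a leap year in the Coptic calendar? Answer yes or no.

1259 mod 4 = 3; in the Coptic calendar a year is leap when year mod 4 = 3, so it is a leap year.

yes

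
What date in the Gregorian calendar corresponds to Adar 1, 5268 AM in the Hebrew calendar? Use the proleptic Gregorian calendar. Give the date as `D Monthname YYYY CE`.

Both dates share Julian Day Number 2271887; in the Gregorian calendar that is 12 February 1508 CE.

12 February 1508 CE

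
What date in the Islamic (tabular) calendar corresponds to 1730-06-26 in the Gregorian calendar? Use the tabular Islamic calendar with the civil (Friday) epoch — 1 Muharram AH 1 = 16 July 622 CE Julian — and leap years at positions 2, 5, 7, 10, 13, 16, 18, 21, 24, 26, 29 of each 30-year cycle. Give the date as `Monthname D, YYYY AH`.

Julian Day Number of the source date = 2353106.
Converting JDN 2353106 to the tabular Islamic calendar gives 10 Dhu al-Hijjah 1142 AH.

Dhu al-Hijjah 10, 1142 AH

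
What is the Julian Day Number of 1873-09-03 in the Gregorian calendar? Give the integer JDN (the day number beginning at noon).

JDN 2299161 is 15 October 1582 CE (Gregorian); the target day is +106244 days from there, so JDN = 2405405.

2405405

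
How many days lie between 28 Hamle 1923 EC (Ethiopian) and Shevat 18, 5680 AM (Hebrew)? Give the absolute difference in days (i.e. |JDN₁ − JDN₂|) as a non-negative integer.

4196

First date → JDN 2426558; second date → JDN 2422362.
The interval is |2426558 − 2422362| = 4196 days.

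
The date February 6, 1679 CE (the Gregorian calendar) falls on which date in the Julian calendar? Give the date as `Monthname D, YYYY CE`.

January 27, 1679 CE

At this point the Julian calendar is 10 days behind the Gregorian.
6 February 1679 Gregorian − 10 days → 27 January 1679 Julian.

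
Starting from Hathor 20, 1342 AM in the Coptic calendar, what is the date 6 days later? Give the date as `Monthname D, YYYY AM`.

JDN of Hathor 20, 1342 AM = 2314909.
2314909 + 6 = 2314915.
JDN 2314915 in the Coptic calendar is Hathor 26, 1342 AM.

Hathor 26, 1342 AM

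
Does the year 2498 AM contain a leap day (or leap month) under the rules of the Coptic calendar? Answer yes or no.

no

2498 mod 4 = 2; in the Coptic calendar a year is leap when year mod 4 = 3, so it is a common year.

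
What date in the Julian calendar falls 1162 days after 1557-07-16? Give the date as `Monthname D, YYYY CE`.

JDN of 1557-07-16 = 2289949.
2289949 + 1162 = 2291111.
JDN 2291111 in the Julian calendar is September 20, 1560 CE.

September 20, 1560 CE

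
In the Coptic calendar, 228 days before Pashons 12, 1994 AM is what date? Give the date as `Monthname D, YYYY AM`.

Thout 24, 1994 AM

The starting date is JDN 2553224; 2553224 − 228 = 2552996.
JDN 2552996 corresponds to Thout 24, 1994 AM.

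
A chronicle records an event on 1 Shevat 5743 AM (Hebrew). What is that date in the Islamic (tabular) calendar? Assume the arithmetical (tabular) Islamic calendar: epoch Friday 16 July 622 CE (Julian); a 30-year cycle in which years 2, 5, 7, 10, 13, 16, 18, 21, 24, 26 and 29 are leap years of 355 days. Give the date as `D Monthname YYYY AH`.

Julian Day Number of the source date = 2445350.
Converting JDN 2445350 to the tabular Islamic calendar gives 30 Rabi' al-Awwal 1403 AH.

30 Rabi' al-Awwal 1403 AH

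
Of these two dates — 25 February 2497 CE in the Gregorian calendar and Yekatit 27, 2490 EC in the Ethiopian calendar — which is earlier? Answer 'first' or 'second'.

first

First date → JDN 2633127; second date → JDN 2633504.
JDN 2633127 < JDN 2633504, so the first date is earlier.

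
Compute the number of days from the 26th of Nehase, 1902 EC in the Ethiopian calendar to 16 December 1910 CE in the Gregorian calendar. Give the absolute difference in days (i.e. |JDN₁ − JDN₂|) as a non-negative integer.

106

First date → JDN 2418916; second date → JDN 2419022.
The interval is |2418916 − 2419022| = 106 days.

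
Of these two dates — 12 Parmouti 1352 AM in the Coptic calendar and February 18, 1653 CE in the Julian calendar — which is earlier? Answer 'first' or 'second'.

Converting both to JDN: 2318704 vs 2324865; the smaller is the first.

first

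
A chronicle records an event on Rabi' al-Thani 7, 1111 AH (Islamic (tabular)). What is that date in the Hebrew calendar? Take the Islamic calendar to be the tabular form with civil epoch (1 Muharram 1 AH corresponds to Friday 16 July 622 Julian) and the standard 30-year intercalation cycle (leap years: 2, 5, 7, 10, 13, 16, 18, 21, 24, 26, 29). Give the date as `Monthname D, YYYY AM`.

Tishrei 9, 5460 AM

Julian Day Number of the source date = 2341882.
Converting JDN 2341882 to the Hebrew calendar gives 9 Tishrei 5460 AM.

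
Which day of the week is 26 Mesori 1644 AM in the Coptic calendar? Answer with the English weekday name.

Saturday

This is JDN 2425491 (1 September 1928 Gregorian).
JDN 2425491 mod 7 = 5, and JDN 0 was a Monday, so this is a Saturday.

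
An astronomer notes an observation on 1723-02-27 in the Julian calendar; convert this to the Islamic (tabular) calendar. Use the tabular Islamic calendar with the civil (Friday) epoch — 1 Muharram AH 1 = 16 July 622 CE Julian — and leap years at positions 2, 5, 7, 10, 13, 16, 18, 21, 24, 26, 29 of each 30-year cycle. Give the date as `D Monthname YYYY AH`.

Both dates share Julian Day Number 2350441; in the tabular Islamic calendar that is 2 Jumada al-Thani 1135 AH.

2 Jumada al-Thani 1135 AH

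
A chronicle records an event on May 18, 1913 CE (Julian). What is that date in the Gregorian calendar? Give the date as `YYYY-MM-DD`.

The Julian–Gregorian offset here is 13 days (Julian trailing).
18 May 1913 Julian + 13 days → 31 May 1913 Gregorian.

1913-05-31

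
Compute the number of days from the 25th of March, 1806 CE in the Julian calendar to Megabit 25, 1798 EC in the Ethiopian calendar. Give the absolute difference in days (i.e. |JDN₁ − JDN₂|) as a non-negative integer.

JDN of the first date = 2380783.
JDN of the second date = 2380779.
|2380779 − 2380783| = 4.

4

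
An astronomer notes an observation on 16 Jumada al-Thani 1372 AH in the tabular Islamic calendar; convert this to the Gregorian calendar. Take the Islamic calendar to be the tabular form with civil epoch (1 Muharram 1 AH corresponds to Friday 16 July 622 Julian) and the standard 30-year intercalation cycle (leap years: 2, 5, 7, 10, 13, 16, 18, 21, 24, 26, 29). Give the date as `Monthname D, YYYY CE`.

March 3, 1953 CE

Both dates share Julian Day Number 2434440; in the Gregorian calendar that is 3 March 1953 CE.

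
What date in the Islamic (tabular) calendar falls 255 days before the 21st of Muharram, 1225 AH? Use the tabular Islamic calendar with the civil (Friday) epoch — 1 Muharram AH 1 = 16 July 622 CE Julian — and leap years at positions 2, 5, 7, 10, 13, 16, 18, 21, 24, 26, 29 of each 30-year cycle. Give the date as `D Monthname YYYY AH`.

The starting date is JDN 2382205; 2382205 − 255 = 2381950.
JDN 2381950 corresponds to 3 Jumada al-Awwal 1224 AH.

3 Jumada al-Awwal 1224 AH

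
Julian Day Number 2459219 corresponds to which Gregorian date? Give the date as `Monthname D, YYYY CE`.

January 4, 2021 CE

JDN 2451545 is 1 Jan 2000; 2459219 is +7674 days from there.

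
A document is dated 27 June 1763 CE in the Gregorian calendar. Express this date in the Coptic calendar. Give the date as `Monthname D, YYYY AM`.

Both dates share Julian Day Number 2365160; in the Coptic calendar that is 22 Paoni 1479 AM.

Paoni 22, 1479 AM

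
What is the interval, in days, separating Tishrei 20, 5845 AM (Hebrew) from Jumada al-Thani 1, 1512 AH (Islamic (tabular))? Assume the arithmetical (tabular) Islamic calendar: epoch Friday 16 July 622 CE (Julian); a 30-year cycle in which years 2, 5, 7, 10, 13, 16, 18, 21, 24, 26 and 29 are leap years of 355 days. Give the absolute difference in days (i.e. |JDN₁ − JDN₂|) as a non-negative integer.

First date → JDN 2482518; second date → JDN 2484036.
The interval is |2482518 − 2484036| = 1518 days.

1518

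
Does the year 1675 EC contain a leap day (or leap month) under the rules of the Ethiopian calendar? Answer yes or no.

1675 mod 4 = 3; in the Ethiopian calendar a year is leap when year mod 4 = 3, so it is a leap year.

yes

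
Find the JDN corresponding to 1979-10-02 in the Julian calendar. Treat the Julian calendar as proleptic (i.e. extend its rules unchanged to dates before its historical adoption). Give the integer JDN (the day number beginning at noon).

Equivalently 15 October 1979 (Gregorian).
JDN 2451545 is 1 January 2000 CE (Gregorian); the target day is −7383 days from there, so JDN = 2444162.

2444162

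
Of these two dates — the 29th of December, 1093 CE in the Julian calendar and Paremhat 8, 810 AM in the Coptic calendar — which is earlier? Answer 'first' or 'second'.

First date → JDN 2120639; second date → JDN 2120704.
JDN 2120639 < JDN 2120704, so the first date is earlier.

first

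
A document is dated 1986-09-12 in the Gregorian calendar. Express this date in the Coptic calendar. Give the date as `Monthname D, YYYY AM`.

Both dates share Julian Day Number 2446686; in the Coptic calendar that is 2 Thout 1703 AM.

Thout 2, 1703 AM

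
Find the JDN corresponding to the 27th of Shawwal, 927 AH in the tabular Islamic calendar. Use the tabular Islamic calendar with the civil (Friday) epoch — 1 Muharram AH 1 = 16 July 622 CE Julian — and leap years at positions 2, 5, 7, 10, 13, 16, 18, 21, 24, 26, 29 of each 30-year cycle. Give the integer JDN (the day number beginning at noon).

In the proleptic Gregorian calendar the same day is 10 October 1521.
JDN 2400001 is 17 November 1858 CE (Gregorian), MJD 0; the target day is −123125 days from there, so JDN = 2276876.

2276876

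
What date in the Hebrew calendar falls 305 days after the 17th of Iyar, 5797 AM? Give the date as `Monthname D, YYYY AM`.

The starting date is JDN 2465181; 2465181 + 305 = 2465486.
JDN 2465486 corresponds to Adar I 26, 5798 AM.

Adar I 26, 5798 AM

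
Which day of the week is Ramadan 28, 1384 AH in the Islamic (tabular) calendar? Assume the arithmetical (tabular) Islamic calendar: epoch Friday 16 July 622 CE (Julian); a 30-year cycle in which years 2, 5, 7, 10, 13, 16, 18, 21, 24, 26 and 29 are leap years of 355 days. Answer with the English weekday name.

Equivalently 31 January 1965 Gregorian, JDN 2438792.
2438792 ≡ 6 (mod 7); counting from Monday = 0 gives Sunday.

Sunday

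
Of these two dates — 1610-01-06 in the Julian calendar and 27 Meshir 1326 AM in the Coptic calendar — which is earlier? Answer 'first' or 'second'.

Converting both to JDN: 2309116 vs 2309162; the smaller is the first.

first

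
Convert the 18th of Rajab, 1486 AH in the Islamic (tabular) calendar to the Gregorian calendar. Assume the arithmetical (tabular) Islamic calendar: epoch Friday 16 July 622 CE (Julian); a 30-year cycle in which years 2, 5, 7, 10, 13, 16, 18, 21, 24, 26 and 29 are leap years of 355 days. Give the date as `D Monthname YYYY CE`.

Both dates share Julian Day Number 2474868; in the Gregorian calendar that is 9 November 2063 CE.

9 November 2063 CE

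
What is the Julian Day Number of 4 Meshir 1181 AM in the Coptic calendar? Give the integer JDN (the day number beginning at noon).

2256178

In the proleptic Gregorian calendar the same day is 7 February 1465.
JDN 2299161 is 15 October 1582 CE (Gregorian); the target day is −42983 days from there, so JDN = 2256178.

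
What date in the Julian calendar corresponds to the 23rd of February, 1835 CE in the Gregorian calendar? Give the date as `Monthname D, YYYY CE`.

February 11, 1835 CE

For dates in this range the Gregorian date is 12 days ahead of the Julian.
23 February 1835 Gregorian − 12 days → 11 February 1835 Julian.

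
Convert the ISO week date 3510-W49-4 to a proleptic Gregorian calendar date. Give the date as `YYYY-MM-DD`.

3510-12-08

ISO week 1 of 3510 is the week containing the first Thursday of 3510.
Week 49, day 4 (Thursday) lands on 3510-12-08.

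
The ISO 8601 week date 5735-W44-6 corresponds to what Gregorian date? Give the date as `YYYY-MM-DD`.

5735-11-05

ISO week 1 of 5735 is the week containing the first Thursday of 5735.
Week 44, day 6 (Saturday) lands on 5735-11-05.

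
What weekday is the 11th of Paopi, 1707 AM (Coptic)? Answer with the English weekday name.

Sunday

In the Gregorian calendar this is 21 October 1990 (JDN 2448186).
2448186 ≡ 6 (mod 7); counting from Monday = 0 gives Sunday.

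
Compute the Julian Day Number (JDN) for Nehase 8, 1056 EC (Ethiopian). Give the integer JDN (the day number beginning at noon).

2109897

Equivalently 7 August 1064 (proleptic Gregorian).
JDN 2299161 is 15 October 1582 CE (Gregorian); the target day is −189264 days from there, so JDN = 2109897.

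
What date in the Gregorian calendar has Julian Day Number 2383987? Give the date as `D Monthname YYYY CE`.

JDN 2451545 is 1 Jan 2000; 2383987 is −67558 days from there.

13 January 1815 CE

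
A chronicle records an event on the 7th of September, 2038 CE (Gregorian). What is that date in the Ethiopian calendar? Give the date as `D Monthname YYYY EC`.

2 Pagume 2030 EC

Julian Day Number of the source date = 2465674.
Converting JDN 2465674 to the Ethiopian calendar gives 2 Pagume 2030 EC.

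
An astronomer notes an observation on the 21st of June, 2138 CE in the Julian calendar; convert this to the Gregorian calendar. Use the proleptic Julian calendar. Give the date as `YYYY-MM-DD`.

For dates in this range the Gregorian date is 14 days ahead of the Julian.
21 June 2138 Julian + 14 days → 5 July 2138 Gregorian.

2138-07-05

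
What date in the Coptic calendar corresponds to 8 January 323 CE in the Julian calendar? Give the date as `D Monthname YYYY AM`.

The source date corresponds to 9 January 323 in the proleptic Gregorian calendar (JDN 1839041).
That day falls on 13 Tobi 39 AM in the Coptic calendar.

13 Tobi 39 AM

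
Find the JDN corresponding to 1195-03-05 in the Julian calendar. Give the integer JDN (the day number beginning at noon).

2157595

Equivalently 12 March 1195 (proleptic Gregorian).
JDN 2451545 is 1 January 2000 CE (Gregorian); the target day is −293950 days from there, so JDN = 2157595.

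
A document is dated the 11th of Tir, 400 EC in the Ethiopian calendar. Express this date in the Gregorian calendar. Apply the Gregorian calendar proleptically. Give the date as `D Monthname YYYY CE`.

Both dates share Julian Day Number 1870086; in the Gregorian calendar that is 8 January 408 CE.

8 January 408 CE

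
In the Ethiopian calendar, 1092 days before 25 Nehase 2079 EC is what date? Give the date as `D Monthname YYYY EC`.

28 Nehase 2076 EC

Counting 1092 days back from JDN 2483564 reaches JDN 2482472, which is 28 Nehase 2076 EC.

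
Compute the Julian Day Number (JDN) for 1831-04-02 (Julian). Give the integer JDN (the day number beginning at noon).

Equivalently 14 April 1831 (Gregorian).
JDN 2400001 is 17 November 1858 CE (Gregorian), MJD 0; the target day is −10079 days from there, so JDN = 2389922.

2389922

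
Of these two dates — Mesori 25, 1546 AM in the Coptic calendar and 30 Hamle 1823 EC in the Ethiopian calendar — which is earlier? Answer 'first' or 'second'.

First date → JDN 2389695; second date → JDN 2390035.
JDN 2389695 < JDN 2390035, so the first date is earlier.

first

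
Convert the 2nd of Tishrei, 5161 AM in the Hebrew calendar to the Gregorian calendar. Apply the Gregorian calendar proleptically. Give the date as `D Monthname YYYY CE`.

30 September 1400 CE

Julian Day Number of the source date = 2232672.
Converting JDN 2232672 to the Gregorian calendar gives 30 September 1400 CE.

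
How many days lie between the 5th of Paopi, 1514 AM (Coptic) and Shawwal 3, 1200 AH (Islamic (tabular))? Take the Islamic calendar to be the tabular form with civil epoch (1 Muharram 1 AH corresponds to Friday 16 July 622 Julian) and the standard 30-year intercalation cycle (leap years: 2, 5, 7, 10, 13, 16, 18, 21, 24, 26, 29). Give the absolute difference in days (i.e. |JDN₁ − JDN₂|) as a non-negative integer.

First date → JDN 2377687; second date → JDN 2373594.
The interval is |2377687 − 2373594| = 4093 days.

4093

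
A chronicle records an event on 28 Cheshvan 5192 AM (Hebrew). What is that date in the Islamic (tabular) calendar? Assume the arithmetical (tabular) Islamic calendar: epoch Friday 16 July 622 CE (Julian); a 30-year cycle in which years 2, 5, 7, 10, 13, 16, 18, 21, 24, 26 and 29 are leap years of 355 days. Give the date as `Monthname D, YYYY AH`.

Safar 27, 835 AH

The source date corresponds to 13 November 1431 in the proleptic Gregorian calendar (JDN 2244038).
That day falls on 27 Safar 835 AH in the tabular Islamic calendar.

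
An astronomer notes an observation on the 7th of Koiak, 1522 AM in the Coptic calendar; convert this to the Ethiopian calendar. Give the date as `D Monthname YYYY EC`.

Julian Day Number of the source date = 2380671.
Converting JDN 2380671 to the Ethiopian calendar gives 7 Tahsas 1798 EC.

7 Tahsas 1798 EC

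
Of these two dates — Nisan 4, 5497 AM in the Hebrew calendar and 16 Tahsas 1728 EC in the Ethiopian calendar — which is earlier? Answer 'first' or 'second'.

second

First date → JDN 2355581; second date → JDN 2355113.
JDN 2355113 < JDN 2355581, so the second date is earlier.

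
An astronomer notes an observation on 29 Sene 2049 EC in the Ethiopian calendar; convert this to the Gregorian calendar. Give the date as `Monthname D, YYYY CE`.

July 6, 2057 CE

Both dates share Julian Day Number 2472551; in the Gregorian calendar that is 6 July 2057 CE.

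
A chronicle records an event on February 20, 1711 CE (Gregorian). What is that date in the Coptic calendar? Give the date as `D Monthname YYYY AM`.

Julian Day Number of the source date = 2346040.
Converting JDN 2346040 to the Coptic calendar gives 15 Meshir 1427 AM.

15 Meshir 1427 AM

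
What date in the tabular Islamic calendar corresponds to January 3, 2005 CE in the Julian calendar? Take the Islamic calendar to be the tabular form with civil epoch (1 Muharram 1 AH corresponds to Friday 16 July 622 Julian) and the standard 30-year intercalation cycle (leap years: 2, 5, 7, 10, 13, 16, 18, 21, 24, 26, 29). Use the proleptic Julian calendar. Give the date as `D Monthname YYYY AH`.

5 Dhu al-Hijjah 1425 AH

The source date corresponds to 16 January 2005 in the Gregorian calendar (JDN 2453387).
That day falls on 5 Dhu al-Hijjah 1425 AH in the tabular Islamic calendar.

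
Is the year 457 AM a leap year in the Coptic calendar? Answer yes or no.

457 mod 4 = 1; in the Coptic calendar a year is leap when year mod 4 = 3, so it is a common year.

no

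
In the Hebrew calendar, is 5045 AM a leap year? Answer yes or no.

no

Hebrew year 5045 is year 10 of its 19-year Metonic cycle; leap years are at positions 3, 6, 8, 11, 14, 17, 19, so it is a common year (12 months).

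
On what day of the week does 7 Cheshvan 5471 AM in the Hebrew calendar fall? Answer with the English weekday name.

Friday

In the Gregorian calendar this is 31 October 1710 (JDN 2345928).
Since JDN mod 7 = 4 (0 = Monday), the day is Friday.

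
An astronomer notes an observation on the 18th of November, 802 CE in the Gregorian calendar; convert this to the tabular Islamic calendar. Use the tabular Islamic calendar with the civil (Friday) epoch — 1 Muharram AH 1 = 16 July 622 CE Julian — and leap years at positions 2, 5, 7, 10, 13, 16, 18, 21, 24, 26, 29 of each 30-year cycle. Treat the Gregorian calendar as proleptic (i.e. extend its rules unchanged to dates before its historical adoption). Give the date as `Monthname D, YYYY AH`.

Dhu al-Qa'dah 14, 186 AH

Julian Day Number of the source date = 2014306.
Converting JDN 2014306 to the tabular Islamic calendar gives 14 Dhu al-Qa'dah 186 AH.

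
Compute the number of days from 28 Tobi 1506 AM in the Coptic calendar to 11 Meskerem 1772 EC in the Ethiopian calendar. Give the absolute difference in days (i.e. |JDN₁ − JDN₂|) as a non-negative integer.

3789

JDN of the first date = 2374878.
JDN of the second date = 2371089.
|2371089 − 2374878| = 3789.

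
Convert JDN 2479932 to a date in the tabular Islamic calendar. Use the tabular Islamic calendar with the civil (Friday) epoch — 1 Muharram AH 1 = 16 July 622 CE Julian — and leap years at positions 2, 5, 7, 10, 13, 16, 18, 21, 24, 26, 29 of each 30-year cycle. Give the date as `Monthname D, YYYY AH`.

Dhu al-Qa'dah 2, 1500 AH

The Gregorian equivalent of JDN 2479932 is 20 September 2077.
In the tabular Islamic calendar that day is Dhu al-Qa'dah 2, 1500 AH.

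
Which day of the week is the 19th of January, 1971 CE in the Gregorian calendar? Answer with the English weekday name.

Tuesday

2440971 ≡ 1 (mod 7); counting from Monday = 0 gives Tuesday.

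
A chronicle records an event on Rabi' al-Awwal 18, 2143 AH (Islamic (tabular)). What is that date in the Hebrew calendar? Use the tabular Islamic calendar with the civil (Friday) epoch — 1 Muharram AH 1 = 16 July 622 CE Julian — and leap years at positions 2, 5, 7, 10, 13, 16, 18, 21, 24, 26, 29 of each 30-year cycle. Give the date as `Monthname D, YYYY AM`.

The source date corresponds to 21 December 2700 in the Gregorian calendar (JDN 2707569).
That day falls on 17 Kislev 6461 AM in the Hebrew calendar.

Kislev 17, 6461 AM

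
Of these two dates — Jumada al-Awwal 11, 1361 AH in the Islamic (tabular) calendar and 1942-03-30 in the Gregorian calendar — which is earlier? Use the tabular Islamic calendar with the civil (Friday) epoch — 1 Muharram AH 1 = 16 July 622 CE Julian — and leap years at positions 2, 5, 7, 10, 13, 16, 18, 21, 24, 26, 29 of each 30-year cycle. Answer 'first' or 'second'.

second

The two dates have Julian Day Numbers 2430507 and 2430449 respectively.
Since 2430449 < 2430507, the second date comes first.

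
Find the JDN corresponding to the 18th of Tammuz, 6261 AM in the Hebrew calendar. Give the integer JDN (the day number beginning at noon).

2634718

In the Gregorian calendar the same day is 6 July 2501.
JDN 2451545 is 1 January 2000 CE (Gregorian); the target day is +183173 days from there, so JDN = 2634718.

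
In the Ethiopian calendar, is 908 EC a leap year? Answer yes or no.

no

908 mod 4 = 0; in the Ethiopian calendar a year is leap when year mod 4 = 3, so it is a common year.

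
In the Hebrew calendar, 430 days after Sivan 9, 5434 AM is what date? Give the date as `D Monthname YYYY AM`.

25 Av 5435 AM

JDN of Sivan 9, 5434 AM = 2332640.
2332640 + 430 = 2333070.
JDN 2333070 in the Hebrew calendar is 25 Av 5435 AM.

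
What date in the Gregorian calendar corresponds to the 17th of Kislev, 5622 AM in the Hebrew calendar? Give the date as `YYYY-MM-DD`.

1861-11-20

Both dates share Julian Day Number 2401100; in the Gregorian calendar that is 20 November 1861 CE.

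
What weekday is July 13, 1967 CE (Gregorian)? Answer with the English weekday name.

Thursday

JDN 2439685 mod 7 = 3, and JDN 0 was a Monday, so this is a Thursday.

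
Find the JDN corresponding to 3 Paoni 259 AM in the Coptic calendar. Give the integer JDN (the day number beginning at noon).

1919536

Equivalently 30 May 543 (proleptic Gregorian).
JDN 2400001 is 17 November 1858 CE (Gregorian), MJD 0; the target day is −480465 days from there, so JDN = 1919536.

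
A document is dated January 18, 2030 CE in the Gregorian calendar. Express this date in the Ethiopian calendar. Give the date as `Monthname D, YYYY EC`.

Tir 10, 2022 EC

Julian Day Number of the source date = 2462520.
Converting JDN 2462520 to the Ethiopian calendar gives 10 Tir 2022 EC.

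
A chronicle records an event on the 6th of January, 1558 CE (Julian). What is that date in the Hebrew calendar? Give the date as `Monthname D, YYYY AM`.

The source date corresponds to 16 January 1558 in the proleptic Gregorian calendar (JDN 2290123).
That day falls on 17 Shevat 5318 AM in the Hebrew calendar.

Shevat 17, 5318 AM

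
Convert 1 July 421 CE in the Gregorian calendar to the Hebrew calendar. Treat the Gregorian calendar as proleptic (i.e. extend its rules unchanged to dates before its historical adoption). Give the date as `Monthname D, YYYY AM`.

Tammuz 14, 4181 AM

Both dates share Julian Day Number 1875009; in the Hebrew calendar that is 14 Tammuz 4181 AM.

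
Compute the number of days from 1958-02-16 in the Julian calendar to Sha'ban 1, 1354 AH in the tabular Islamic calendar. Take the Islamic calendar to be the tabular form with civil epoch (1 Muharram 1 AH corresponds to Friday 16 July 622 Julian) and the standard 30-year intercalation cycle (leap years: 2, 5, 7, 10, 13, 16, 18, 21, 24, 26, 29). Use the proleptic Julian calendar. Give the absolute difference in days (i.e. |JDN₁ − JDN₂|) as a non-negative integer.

8159

JDN of the first date = 2436264.
JDN of the second date = 2428105.
|2428105 − 2436264| = 8159.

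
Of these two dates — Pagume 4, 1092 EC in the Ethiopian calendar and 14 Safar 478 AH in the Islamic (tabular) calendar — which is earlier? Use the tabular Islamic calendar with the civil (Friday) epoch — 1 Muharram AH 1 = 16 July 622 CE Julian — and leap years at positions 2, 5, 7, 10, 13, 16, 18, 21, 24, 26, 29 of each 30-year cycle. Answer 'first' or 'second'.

Converting both to JDN: 2123072 vs 2117516; the smaller is the second.

second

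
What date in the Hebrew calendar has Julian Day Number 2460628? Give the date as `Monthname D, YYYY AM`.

Cheshvan 12, 5785 AM

JDN 2460628 is 13 November 2024 in the Gregorian calendar.
In the Hebrew calendar that day is Cheshvan 12, 5785 AM.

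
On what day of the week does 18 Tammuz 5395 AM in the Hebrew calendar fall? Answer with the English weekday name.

Equivalently 4 July 1635 Gregorian, JDN 2318416.
2318416 ≡ 2 (mod 7); counting from Monday = 0 gives Wednesday.

Wednesday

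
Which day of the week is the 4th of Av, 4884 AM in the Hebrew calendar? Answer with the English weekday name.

Thursday

Equivalently 24 July 1124 Gregorian, JDN 2131797.
2131797 ≡ 3 (mod 7); counting from Monday = 0 gives Thursday.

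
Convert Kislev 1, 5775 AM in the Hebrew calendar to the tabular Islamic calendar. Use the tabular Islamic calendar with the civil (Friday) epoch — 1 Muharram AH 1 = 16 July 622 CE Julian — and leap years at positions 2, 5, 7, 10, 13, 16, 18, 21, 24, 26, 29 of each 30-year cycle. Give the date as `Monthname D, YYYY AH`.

Julian Day Number of the source date = 2456985.
Converting JDN 2456985 to the tabular Islamic calendar gives 30 Muharram 1436 AH.

Muharram 30, 1436 AH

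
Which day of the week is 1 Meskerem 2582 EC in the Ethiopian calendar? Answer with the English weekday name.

This is JDN 2666931 (15 September 2589 Gregorian).
JDN 2666931 mod 7 = 1, and JDN 0 was a Monday, so this is a Tuesday.

Tuesday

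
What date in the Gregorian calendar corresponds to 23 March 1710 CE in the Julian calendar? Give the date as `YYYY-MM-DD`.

1710-04-03

At this point the Julian calendar is 11 days behind the Gregorian.
23 March 1710 Julian + 11 days → 3 April 1710 Gregorian.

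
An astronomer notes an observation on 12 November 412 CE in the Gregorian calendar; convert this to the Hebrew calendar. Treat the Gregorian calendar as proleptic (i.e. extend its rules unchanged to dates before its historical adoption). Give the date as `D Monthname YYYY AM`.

Julian Day Number of the source date = 1871856.
Converting JDN 1871856 to the Hebrew calendar gives 20 Cheshvan 4173 AM.

20 Cheshvan 4173 AM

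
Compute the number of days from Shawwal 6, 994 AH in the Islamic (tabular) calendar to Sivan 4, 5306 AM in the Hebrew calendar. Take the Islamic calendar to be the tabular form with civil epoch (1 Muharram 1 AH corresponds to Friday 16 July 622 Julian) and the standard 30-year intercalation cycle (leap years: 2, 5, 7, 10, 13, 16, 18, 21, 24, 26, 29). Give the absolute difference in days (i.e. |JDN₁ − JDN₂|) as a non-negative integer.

JDN of the first date = 2300597.
JDN of the second date = 2285859.
|2285859 − 2300597| = 14738.

14738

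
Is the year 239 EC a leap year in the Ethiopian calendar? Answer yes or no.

239 mod 4 = 3; in the Ethiopian calendar a year is leap when year mod 4 = 3, so it is a leap year.

yes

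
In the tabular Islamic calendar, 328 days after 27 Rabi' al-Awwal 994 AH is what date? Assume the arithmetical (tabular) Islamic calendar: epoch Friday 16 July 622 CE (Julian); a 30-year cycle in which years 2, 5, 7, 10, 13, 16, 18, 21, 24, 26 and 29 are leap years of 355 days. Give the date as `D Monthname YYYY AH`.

Counting 328 days forward from JDN 2300411 reaches JDN 2300739, which is 1 Rabi' al-Awwal 995 AH.

1 Rabi' al-Awwal 995 AH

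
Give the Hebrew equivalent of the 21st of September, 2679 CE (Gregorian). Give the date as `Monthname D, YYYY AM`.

Both dates share Julian Day Number 2699808; in the Hebrew calendar that is 24 Elul 6439 AM.

Elul 24, 6439 AM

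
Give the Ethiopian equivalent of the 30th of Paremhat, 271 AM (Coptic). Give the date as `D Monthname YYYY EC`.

30 Megabit 547 EC

Julian Day Number of the source date = 1923856.
Converting JDN 1923856 to the Ethiopian calendar gives 30 Megabit 547 EC.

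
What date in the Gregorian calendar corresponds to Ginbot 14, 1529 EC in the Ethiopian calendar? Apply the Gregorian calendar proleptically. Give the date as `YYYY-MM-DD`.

1537-05-19

Julian Day Number of the source date = 2282576.
Converting JDN 2282576 to the Gregorian calendar gives 19 May 1537 CE.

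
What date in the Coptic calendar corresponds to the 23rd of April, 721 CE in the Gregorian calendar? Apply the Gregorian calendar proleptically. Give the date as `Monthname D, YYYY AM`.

Parmouti 24, 437 AM

Julian Day Number of the source date = 1984512.
Converting JDN 1984512 to the Coptic calendar gives 24 Parmouti 437 AM.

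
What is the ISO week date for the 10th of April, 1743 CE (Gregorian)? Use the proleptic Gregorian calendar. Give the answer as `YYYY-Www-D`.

The weekday is Wednesday (ISO weekday 3).
That Wednesday belongs to ISO week 15 of ISO year 1743.

1743-W15-3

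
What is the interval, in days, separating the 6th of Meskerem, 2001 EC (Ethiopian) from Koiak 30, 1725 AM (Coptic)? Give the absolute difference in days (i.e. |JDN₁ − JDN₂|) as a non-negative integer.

114

JDN of the first date = 2454726.
JDN of the second date = 2454840.
|2454840 − 2454726| = 114.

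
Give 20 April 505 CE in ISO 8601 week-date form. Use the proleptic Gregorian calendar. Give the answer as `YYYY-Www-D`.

The weekday is Monday (ISO weekday 1).
That Monday belongs to ISO week 17 of ISO year 505.

0505-W17-1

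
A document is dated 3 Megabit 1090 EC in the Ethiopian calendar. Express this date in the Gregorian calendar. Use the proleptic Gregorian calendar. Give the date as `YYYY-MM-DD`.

Both dates share Julian Day Number 2122160; in the Gregorian calendar that is 5 March 1098 CE.

1098-03-05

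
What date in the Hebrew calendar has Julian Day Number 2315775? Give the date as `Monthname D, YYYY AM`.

Nisan 7, 5388 AM

JDN 2315775 is 10 April 1628 in the Gregorian calendar.
In the Hebrew calendar that day is Nisan 7, 5388 AM.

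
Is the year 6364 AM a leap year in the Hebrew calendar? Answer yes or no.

Hebrew year 6364 is year 18 of its 19-year Metonic cycle; leap years are at positions 3, 6, 8, 11, 14, 17, 19, so it is a common year (12 months).

no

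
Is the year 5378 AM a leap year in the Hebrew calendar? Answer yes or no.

no

Hebrew year 5378 is year 1 of its 19-year Metonic cycle; leap years are at positions 3, 6, 8, 11, 14, 17, 19, so it is a common year (12 months).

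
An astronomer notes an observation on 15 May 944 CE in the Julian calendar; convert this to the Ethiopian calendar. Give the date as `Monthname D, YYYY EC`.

Ginbot 20, 936 EC

The source date corresponds to 20 May 944 in the proleptic Gregorian calendar (JDN 2065989).
That day falls on 20 Ginbot 936 EC in the Ethiopian calendar.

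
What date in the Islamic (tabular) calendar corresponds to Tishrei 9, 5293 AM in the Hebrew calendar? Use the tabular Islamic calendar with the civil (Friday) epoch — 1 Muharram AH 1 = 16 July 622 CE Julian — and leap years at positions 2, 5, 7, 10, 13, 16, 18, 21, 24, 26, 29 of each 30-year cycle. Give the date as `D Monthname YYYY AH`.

7 Safar 939 AH

Julian Day Number of the source date = 2280872.
Converting JDN 2280872 to the tabular Islamic calendar gives 7 Safar 939 AH.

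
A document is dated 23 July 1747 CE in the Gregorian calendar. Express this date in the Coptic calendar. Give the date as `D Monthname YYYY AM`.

18 Epip 1463 AM

Julian Day Number of the source date = 2359342.
Converting JDN 2359342 to the Coptic calendar gives 18 Epip 1463 AM.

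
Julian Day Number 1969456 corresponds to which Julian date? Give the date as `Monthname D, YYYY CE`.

January 29, 680 CE

JDN 1969456 is 1 February 680 in the proleptic Gregorian calendar.
In the Julian calendar that day is January 29, 680 CE.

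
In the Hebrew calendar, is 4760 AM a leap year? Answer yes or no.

no

Hebrew year 4760 is year 10 of its 19-year Metonic cycle; leap years are at positions 3, 6, 8, 11, 14, 17, 19, so it is a common year (12 months).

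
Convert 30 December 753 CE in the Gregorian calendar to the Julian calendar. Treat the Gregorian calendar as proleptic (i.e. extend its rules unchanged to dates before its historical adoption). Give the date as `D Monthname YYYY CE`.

26 December 753 CE

For dates in this range the Gregorian date is 4 days ahead of the Julian.
30 December 753 Gregorian − 4 days → 26 December 753 Julian.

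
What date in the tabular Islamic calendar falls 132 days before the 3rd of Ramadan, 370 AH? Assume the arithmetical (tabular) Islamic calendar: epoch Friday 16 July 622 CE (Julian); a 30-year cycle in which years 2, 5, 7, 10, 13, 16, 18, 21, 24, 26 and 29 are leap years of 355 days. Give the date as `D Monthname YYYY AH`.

18 Rabi' al-Thani 370 AH

Counting 132 days back from JDN 2079439 reaches JDN 2079307, which is 18 Rabi' al-Thani 370 AH.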